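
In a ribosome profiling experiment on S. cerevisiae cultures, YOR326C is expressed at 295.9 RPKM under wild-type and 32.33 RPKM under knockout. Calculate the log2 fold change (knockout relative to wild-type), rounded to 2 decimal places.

-3.19

Fold change = 32.33 / 295.9 = 0.1093
log2(0.1093) = -3.194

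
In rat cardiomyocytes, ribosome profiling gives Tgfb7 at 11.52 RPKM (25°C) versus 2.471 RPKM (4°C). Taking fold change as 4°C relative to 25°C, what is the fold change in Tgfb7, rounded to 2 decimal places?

Fold change = 2.471 / 11.52 = 0.214
Tgfb7 is downregulated.

0.21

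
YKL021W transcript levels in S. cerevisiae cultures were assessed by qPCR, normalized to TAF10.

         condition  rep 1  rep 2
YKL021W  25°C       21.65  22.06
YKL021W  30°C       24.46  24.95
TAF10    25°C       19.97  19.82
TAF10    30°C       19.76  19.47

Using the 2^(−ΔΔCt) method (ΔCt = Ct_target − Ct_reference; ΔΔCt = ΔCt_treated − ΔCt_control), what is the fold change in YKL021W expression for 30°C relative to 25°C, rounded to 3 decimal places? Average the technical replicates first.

0.114

Mean Ct: YKL021W 25°C 21.855; YKL021W 30°C 24.705; TAF10 25°C 19.895; TAF10 30°C 19.615
ΔCt(25°C) = 21.855 − 19.895 = 1.960
ΔCt(30°C) = 24.705 − 19.615 = 5.090
ΔΔCt = 5.090 − 1.960 = 3.130
Fold change = 2^(−3.130) = 0.1142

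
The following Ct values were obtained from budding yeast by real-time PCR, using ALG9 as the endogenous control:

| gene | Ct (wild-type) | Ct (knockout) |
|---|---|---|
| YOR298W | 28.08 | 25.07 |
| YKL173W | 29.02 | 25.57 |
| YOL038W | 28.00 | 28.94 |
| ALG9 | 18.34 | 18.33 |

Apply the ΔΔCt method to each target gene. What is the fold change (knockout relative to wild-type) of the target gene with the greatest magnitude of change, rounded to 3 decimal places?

10.853

YOR298W: ΔΔCt = (25.07−18.33) − (28.08−18.34) = 6.74 − 9.74 = -3.00; fold change = 2^3.00 = 8.000
YKL173W: ΔΔCt = (25.57−18.33) − (29.02−18.34) = 7.24 − 10.68 = -3.44; fold change = 2^3.44 = 10.853
YOL038W: ΔΔCt = (28.94−18.33) − (28.00−18.34) = 10.61 − 9.66 = 0.95; fold change = 2^-0.95 = 0.518
YKL173W has the largest |ΔΔCt| = 3.44.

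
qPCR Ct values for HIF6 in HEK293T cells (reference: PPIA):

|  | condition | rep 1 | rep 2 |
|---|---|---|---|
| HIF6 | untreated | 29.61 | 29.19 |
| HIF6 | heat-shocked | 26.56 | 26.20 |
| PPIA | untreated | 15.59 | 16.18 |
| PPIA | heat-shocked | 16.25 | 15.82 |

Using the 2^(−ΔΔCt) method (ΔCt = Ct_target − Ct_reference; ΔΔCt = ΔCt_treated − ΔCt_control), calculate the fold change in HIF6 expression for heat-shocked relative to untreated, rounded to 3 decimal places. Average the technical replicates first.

9.000

Mean Ct: HIF6 untreated 29.400; HIF6 heat-shocked 26.380; PPIA untreated 15.885; PPIA heat-shocked 16.035
ΔCt(untreated) = 29.400 − 15.885 = 13.515
ΔCt(heat-shocked) = 26.380 − 16.035 = 10.345
ΔΔCt = 10.345 − 13.515 = -3.170
Fold change = 2^(−(-3.170)) = 2^3.170 = 9.0005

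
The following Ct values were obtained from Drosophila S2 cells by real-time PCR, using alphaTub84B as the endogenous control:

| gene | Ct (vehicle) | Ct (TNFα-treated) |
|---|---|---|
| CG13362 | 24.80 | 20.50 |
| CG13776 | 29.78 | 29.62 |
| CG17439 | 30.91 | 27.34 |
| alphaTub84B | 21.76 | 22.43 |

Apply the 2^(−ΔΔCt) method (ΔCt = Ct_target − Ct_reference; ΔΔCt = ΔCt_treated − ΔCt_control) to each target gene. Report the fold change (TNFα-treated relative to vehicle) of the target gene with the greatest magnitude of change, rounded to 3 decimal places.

31.341

CG13362: ΔΔCt = (20.50−22.43) − (24.80−21.76) = -1.93 − 3.04 = -4.97; fold change = 2^4.97 = 31.341
CG13776: ΔΔCt = (29.62−22.43) − (29.78−21.76) = 7.19 − 8.02 = -0.83; fold change = 2^0.83 = 1.778
CG17439: ΔΔCt = (27.34−22.43) − (30.91−21.76) = 4.91 − 9.15 = -4.24; fold change = 2^4.24 = 18.896
CG13362 has the largest |ΔΔCt| = 4.97.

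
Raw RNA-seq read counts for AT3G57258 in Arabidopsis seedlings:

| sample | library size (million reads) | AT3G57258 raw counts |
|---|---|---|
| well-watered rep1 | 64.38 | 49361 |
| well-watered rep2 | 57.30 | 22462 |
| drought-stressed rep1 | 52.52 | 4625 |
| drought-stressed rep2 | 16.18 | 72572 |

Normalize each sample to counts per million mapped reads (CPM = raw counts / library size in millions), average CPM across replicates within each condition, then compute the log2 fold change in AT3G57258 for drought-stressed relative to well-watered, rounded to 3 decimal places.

CPM(well-watered rep1) = 49361 / 64.38 = 766.7133
CPM(well-watered rep2) = 22462 / 57.30 = 392.0070
CPM(drought-stressed rep1) = 4625 / 52.52 = 88.0617
CPM(drought-stressed rep2) = 72572 / 16.18 = 4485.2905
mean CPM(well-watered) = 579.3601; mean CPM(drought-stressed) = 2286.6761
Fold change = 2286.6761 / 579.3601 = 3.94690
log2(3.94690) = 1.9807

1.981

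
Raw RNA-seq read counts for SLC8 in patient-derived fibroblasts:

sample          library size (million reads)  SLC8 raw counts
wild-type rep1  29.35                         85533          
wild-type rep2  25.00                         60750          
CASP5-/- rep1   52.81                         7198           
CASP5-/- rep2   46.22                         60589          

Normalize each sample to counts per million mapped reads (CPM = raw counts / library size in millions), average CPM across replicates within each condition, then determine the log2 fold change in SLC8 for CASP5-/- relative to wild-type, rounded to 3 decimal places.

CPM(wild-type rep1) = 85533 / 29.35 = 2914.2419
CPM(wild-type rep2) = 60750 / 25.00 = 2430.0000
CPM(CASP5-/- rep1) = 7198 / 52.81 = 136.2999
CPM(CASP5-/- rep2) = 60589 / 46.22 = 1310.8827
mean CPM(wild-type) = 2672.1210; mean CPM(CASP5-/-) = 723.5913
Fold change = 723.5913 / 2672.1210 = 0.27079
log2(0.27079) = -1.8847

-1.885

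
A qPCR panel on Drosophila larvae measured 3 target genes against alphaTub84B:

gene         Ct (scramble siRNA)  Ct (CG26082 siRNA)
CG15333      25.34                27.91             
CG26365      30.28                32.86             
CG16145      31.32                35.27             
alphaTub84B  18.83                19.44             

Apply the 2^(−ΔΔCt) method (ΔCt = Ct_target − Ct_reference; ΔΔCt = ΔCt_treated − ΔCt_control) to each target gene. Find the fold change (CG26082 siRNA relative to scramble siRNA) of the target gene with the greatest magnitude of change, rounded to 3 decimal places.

0.099

CG15333: ΔΔCt = (27.91−19.44) − (25.34−18.83) = 8.47 − 6.51 = 1.96; fold change = 2^-1.96 = 0.257
CG26365: ΔΔCt = (32.86−19.44) − (30.28−18.83) = 13.42 − 11.45 = 1.97; fold change = 2^-1.97 = 0.255
CG16145: ΔΔCt = (35.27−19.44) − (31.32−18.83) = 15.83 − 12.49 = 3.34; fold change = 2^-3.34 = 0.099
CG16145 has the largest |ΔΔCt| = 3.34.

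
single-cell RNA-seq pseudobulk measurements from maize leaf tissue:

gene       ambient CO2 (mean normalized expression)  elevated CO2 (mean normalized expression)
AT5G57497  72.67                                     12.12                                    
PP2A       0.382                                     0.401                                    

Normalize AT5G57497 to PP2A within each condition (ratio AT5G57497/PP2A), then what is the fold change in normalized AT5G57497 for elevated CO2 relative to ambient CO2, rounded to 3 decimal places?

0.159

AT5G57497/PP2A (ambient CO2) = 72.67 / 0.382 = 190.24
AT5G57497/PP2A (elevated CO2) = 12.12 / 0.401 = 30.224
Fold change = 30.224 / 190.24 = 0.1589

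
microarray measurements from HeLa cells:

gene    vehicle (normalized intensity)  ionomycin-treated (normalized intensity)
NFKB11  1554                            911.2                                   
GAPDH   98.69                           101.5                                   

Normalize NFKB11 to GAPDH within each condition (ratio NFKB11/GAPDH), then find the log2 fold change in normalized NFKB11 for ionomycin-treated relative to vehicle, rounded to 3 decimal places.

NFKB11/GAPDH (vehicle) = 1554 / 98.69 = 15.746
NFKB11/GAPDH (ionomycin-treated) = 911.2 / 101.5 = 8.9773
Fold change = 8.9773 / 15.746 = 0.5701
log2(0.5701) = -0.8107

-0.811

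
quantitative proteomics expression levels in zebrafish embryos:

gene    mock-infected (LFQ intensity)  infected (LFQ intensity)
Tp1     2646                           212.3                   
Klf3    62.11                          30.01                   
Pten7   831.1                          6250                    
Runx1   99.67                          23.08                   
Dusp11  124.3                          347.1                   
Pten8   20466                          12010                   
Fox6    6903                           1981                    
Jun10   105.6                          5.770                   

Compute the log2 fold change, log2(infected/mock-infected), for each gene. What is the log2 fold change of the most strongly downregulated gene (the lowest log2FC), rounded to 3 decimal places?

-4.194

log2(212.3/2646) = -3.640  (Tp1)
log2(30.01/62.11) = -1.049  (Klf3)
log2(6250/831.1) = 2.911  (Pten7)
log2(23.08/99.67) = -2.111  (Runx1)
log2(347.1/124.3) = 1.482  (Dusp11)
log2(12010/20466) = -0.769  (Pten8)
log2(1981/6903) = -1.801  (Fox6)
log2(5.770/105.6) = -4.194  (Jun10)
Jun10 is most strongly downregulated.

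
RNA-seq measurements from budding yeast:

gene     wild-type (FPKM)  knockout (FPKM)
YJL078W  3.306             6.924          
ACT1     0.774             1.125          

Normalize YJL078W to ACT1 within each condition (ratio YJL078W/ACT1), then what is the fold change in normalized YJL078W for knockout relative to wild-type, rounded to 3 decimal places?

YJL078W/ACT1 (wild-type) = 3.306 / 0.774 = 4.2713
YJL078W/ACT1 (knockout) = 6.924 / 1.125 = 6.1547
Fold change = 6.1547 / 4.2713 = 1.4409

1.441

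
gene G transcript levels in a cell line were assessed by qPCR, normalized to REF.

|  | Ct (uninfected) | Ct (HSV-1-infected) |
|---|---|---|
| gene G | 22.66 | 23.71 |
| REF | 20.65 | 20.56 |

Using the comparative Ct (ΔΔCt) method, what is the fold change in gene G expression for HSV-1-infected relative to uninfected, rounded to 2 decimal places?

0.45

ΔCt(uninfected) = 22.660 − 20.650 = 2.010
ΔCt(HSV-1-infected) = 23.710 − 20.560 = 3.150
ΔΔCt = 3.150 − 2.010 = 1.140
Fold change = 2^(−1.140) = 0.454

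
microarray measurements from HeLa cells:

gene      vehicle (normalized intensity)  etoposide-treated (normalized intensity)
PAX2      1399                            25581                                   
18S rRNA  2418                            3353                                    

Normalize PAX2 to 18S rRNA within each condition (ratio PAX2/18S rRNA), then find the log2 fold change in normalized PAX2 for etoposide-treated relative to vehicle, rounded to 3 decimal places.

PAX2/18S rRNA (vehicle) = 1399 / 2418 = 0.57858
PAX2/18S rRNA (etoposide-treated) = 25581 / 3353 = 7.6293
Fold change = 7.6293 / 0.57858 = 13.1863
log2(13.1863) = 3.7210

3.721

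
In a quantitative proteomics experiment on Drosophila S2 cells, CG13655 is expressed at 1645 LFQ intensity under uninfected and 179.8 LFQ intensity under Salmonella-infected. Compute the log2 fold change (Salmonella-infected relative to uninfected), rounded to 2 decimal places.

Fold change = 179.8 / 1645 = 0.1093
log2(0.1093) = -3.194

-3.19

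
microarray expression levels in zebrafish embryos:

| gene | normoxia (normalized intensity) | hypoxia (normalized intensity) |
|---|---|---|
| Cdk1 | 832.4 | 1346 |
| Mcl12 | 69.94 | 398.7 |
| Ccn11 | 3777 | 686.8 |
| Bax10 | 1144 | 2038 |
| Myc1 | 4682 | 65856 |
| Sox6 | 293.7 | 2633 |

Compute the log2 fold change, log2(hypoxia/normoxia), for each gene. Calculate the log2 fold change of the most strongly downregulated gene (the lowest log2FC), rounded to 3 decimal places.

log2(1346/832.4) = 0.693  (Cdk1)
log2(398.7/69.94) = 2.511  (Mcl12)
log2(686.8/3777) = -2.459  (Ccn11)
log2(2038/1144) = 0.833  (Bax10)
log2(65856/4682) = 3.814  (Myc1)
log2(2633/293.7) = 3.164  (Sox6)
Ccn11 is most strongly downregulated.

-2.459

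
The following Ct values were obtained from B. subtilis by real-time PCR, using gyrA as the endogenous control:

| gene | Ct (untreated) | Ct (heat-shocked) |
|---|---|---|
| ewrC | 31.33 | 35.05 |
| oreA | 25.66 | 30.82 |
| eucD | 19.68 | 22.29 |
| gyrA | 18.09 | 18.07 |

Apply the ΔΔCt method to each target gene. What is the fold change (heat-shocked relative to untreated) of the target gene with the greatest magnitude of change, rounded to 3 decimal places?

ewrC: ΔΔCt = (35.05−18.07) − (31.33−18.09) = 16.98 − 13.24 = 3.74; fold change = 2^-3.74 = 0.075
oreA: ΔΔCt = (30.82−18.07) − (25.66−18.09) = 12.75 − 7.57 = 5.18; fold change = 2^-5.18 = 0.028
eucD: ΔΔCt = (22.29−18.07) − (19.68−18.09) = 4.22 − 1.59 = 2.63; fold change = 2^-2.63 = 0.162
oreA has the largest |ΔΔCt| = 5.18.

0.028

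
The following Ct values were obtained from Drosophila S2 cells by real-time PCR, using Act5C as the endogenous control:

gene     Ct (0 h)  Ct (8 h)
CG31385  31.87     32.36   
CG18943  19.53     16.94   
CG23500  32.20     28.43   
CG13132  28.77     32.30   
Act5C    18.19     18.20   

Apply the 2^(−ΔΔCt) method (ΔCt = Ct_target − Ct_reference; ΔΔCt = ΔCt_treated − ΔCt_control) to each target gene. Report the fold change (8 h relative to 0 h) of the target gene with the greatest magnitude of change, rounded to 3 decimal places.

13.737

CG31385: ΔΔCt = (32.36−18.20) − (31.87−18.19) = 14.16 − 13.68 = 0.48; fold change = 2^-0.48 = 0.717
CG18943: ΔΔCt = (16.94−18.20) − (19.53−18.19) = -1.26 − 1.34 = -2.60; fold change = 2^2.60 = 6.063
CG23500: ΔΔCt = (28.43−18.20) − (32.20−18.19) = 10.23 − 14.01 = -3.78; fold change = 2^3.78 = 13.737
CG13132: ΔΔCt = (32.30−18.20) − (28.77−18.19) = 14.10 − 10.58 = 3.52; fold change = 2^-3.52 = 0.087
CG23500 has the largest |ΔΔCt| = 3.78.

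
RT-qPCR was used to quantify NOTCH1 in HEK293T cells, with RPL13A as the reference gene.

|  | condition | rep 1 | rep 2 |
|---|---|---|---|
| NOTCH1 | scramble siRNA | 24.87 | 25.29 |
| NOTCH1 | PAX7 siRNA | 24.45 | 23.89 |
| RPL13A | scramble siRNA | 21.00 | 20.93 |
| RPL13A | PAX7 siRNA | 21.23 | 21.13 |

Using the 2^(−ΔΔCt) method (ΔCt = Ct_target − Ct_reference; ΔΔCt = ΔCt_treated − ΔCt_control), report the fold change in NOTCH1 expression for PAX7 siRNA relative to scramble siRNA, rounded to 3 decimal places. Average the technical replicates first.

Mean Ct: NOTCH1 scramble siRNA 25.080; NOTCH1 PAX7 siRNA 24.170; RPL13A scramble siRNA 20.965; RPL13A PAX7 siRNA 21.180
ΔCt(scramble siRNA) = 25.080 − 20.965 = 4.115
ΔCt(PAX7 siRNA) = 24.170 − 21.180 = 2.990
ΔΔCt = 2.990 − 4.115 = -1.125
Fold change = 2^(−(-1.125)) = 2^1.125 = 2.1810

2.181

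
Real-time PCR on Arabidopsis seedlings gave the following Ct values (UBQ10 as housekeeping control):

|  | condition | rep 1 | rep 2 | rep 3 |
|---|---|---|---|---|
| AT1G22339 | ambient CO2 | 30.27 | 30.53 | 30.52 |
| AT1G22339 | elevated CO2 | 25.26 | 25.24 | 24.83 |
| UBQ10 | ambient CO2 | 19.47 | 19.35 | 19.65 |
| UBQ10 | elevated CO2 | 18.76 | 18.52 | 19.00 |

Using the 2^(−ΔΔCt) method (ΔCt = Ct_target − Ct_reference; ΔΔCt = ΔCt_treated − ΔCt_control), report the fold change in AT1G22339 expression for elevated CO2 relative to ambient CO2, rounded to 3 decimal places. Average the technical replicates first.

24.251

Mean Ct: AT1G22339 ambient CO2 30.440; AT1G22339 elevated CO2 25.110; UBQ10 ambient CO2 19.490; UBQ10 elevated CO2 18.760
ΔCt(ambient CO2) = 30.440 − 19.490 = 10.950
ΔCt(elevated CO2) = 25.110 − 18.760 = 6.350
ΔΔCt = 6.350 − 10.950 = -4.600
Fold change = 2^(−(-4.600)) = 2^4.600 = 24.2515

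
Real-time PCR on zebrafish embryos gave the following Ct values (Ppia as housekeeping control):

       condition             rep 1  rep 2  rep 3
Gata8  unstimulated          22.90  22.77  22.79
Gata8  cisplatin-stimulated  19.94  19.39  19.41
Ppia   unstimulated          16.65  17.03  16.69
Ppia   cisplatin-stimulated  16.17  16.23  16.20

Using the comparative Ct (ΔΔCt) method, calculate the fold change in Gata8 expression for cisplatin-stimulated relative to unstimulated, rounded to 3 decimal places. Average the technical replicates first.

6.277

Mean Ct: Gata8 unstimulated 22.820; Gata8 cisplatin-stimulated 19.580; Ppia unstimulated 16.790; Ppia cisplatin-stimulated 16.200
ΔCt(unstimulated) = 22.820 − 16.790 = 6.030
ΔCt(cisplatin-stimulated) = 19.580 − 16.200 = 3.380
ΔΔCt = 3.380 − 6.030 = -2.650
Fold change = 2^(−(-2.650)) = 2^2.650 = 6.2767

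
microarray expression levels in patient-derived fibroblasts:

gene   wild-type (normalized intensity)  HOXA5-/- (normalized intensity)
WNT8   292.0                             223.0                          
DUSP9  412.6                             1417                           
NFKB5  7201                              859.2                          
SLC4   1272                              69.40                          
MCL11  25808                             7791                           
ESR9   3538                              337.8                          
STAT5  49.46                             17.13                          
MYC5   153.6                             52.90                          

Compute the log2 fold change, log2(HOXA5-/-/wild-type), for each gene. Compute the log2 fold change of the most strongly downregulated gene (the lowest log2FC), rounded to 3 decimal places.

log2(223.0/292.0) = -0.389  (WNT8)
log2(1417/412.6) = 1.780  (DUSP9)
log2(859.2/7201) = -3.067  (NFKB5)
log2(69.40/1272) = -4.196  (SLC4)
log2(7791/25808) = -1.728  (MCL11)
log2(337.8/3538) = -3.389  (ESR9)
log2(17.13/49.46) = -1.530  (STAT5)
log2(52.90/153.6) = -1.538  (MYC5)
SLC4 is most strongly downregulated.

-4.196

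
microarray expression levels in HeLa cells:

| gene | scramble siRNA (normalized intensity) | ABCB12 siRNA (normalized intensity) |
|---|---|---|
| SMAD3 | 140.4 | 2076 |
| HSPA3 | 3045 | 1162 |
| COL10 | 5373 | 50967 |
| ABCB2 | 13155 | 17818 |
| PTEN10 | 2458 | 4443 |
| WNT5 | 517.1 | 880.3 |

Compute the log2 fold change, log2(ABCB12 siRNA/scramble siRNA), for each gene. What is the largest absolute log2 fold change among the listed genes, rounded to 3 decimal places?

log2(2076/140.4) = 3.886  (SMAD3)
log2(1162/3045) = -1.390  (HSPA3)
log2(50967/5373) = 3.246  (COL10)
log2(17818/13155) = 0.438  (ABCB2)
log2(4443/2458) = 0.854  (PTEN10)
log2(880.3/517.1) = 0.768  (WNT5)
The largest magnitude belongs to SMAD3.

3.886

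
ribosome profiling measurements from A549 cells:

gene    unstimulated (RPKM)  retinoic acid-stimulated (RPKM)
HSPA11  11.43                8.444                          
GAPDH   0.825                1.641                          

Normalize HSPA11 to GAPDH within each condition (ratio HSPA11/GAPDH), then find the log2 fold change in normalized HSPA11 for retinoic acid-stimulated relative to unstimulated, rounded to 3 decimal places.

-1.429

HSPA11/GAPDH (unstimulated) = 11.43 / 0.825 = 13.855
HSPA11/GAPDH (retinoic acid-stimulated) = 8.444 / 1.641 = 5.1456
Fold change = 5.1456 / 13.855 = 0.3714
log2(0.3714) = -1.4289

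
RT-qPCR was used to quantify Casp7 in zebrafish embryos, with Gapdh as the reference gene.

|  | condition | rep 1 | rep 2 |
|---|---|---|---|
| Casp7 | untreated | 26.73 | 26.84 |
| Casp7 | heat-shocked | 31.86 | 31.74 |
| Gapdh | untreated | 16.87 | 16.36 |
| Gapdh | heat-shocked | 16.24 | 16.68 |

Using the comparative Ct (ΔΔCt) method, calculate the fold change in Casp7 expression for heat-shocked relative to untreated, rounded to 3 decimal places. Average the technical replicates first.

Mean Ct: Casp7 untreated 26.785; Casp7 heat-shocked 31.800; Gapdh untreated 16.615; Gapdh heat-shocked 16.460
ΔCt(untreated) = 26.785 − 16.615 = 10.170
ΔCt(heat-shocked) = 31.800 − 16.460 = 15.340
ΔΔCt = 15.340 − 10.170 = 5.170
Fold change = 2^(−5.170) = 0.0278

0.028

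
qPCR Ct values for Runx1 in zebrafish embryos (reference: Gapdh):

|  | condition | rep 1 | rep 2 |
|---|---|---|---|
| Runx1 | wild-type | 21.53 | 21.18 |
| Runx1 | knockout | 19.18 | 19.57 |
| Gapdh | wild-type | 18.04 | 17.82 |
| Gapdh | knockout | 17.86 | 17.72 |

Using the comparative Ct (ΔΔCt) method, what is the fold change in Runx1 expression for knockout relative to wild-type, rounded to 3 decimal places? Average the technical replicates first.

Mean Ct: Runx1 wild-type 21.355; Runx1 knockout 19.375; Gapdh wild-type 17.930; Gapdh knockout 17.790
ΔCt(wild-type) = 21.355 − 17.930 = 3.425
ΔCt(knockout) = 19.375 − 17.790 = 1.585
ΔΔCt = 1.585 − 3.425 = -1.840
Fold change = 2^(−(-1.840)) = 2^1.840 = 3.5801

3.580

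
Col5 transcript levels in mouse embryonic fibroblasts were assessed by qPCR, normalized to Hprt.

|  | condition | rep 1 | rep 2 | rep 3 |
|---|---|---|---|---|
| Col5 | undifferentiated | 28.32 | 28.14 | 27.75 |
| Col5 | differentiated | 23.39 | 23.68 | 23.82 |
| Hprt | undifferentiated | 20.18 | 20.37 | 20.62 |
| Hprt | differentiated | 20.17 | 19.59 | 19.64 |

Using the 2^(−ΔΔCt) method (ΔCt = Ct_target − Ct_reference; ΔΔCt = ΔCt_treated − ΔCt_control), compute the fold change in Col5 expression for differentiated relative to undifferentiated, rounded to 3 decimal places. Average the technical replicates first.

Mean Ct: Col5 undifferentiated 28.070; Col5 differentiated 23.630; Hprt undifferentiated 20.390; Hprt differentiated 19.800
ΔCt(undifferentiated) = 28.070 − 20.390 = 7.680
ΔCt(differentiated) = 23.630 − 19.800 = 3.830
ΔΔCt = 3.830 − 7.680 = -3.850
Fold change = 2^(−(-3.850)) = 2^3.850 = 14.4200

14.420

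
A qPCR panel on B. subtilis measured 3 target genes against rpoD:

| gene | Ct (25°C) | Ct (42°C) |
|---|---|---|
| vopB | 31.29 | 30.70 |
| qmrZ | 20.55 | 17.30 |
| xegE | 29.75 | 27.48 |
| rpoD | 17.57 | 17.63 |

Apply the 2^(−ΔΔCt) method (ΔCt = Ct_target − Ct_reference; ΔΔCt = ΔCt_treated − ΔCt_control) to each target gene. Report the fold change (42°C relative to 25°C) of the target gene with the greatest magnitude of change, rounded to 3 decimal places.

vopB: ΔΔCt = (30.70−17.63) − (31.29−17.57) = 13.07 − 13.72 = -0.65; fold change = 2^0.65 = 1.569
qmrZ: ΔΔCt = (17.30−17.63) − (20.55−17.57) = -0.33 − 2.98 = -3.31; fold change = 2^3.31 = 9.918
xegE: ΔΔCt = (27.48−17.63) − (29.75−17.57) = 9.85 − 12.18 = -2.33; fold change = 2^2.33 = 5.028
qmrZ has the largest |ΔΔCt| = 3.31.

9.918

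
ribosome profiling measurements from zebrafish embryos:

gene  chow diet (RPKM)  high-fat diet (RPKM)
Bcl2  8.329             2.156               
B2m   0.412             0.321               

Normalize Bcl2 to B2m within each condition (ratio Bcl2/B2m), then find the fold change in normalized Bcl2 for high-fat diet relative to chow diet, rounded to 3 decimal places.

Bcl2/B2m (chow diet) = 8.329 / 0.412 = 20.216
Bcl2/B2m (high-fat diet) = 2.156 / 0.321 = 6.7165
Fold change = 6.7165 / 20.216 = 0.3322

0.332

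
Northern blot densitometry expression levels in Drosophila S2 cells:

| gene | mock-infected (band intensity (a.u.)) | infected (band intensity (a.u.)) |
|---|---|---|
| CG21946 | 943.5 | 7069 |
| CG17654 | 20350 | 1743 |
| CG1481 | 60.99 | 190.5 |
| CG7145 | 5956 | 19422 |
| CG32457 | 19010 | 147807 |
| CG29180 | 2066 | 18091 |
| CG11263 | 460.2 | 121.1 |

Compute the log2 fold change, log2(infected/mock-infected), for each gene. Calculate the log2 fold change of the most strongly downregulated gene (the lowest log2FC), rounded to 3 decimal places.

-3.545

log2(7069/943.5) = 2.905  (CG21946)
log2(1743/20350) = -3.545  (CG17654)
log2(190.5/60.99) = 1.643  (CG1481)
log2(19422/5956) = 1.705  (CG7145)
log2(147807/19010) = 2.959  (CG32457)
log2(18091/2066) = 3.130  (CG29180)
log2(121.1/460.2) = -1.926  (CG11263)
CG17654 is most strongly downregulated.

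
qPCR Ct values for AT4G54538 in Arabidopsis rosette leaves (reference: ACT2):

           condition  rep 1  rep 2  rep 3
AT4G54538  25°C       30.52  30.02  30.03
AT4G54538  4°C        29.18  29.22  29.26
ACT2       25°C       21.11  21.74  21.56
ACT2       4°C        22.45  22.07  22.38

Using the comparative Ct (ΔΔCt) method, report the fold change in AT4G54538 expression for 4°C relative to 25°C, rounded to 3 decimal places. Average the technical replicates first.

Mean Ct: AT4G54538 25°C 30.190; AT4G54538 4°C 29.220; ACT2 25°C 21.470; ACT2 4°C 22.300
ΔCt(25°C) = 30.190 − 21.470 = 8.720
ΔCt(4°C) = 29.220 − 22.300 = 6.920
ΔΔCt = 6.920 − 8.720 = -1.800
Fold change = 2^(−(-1.800)) = 2^1.800 = 3.4822

3.482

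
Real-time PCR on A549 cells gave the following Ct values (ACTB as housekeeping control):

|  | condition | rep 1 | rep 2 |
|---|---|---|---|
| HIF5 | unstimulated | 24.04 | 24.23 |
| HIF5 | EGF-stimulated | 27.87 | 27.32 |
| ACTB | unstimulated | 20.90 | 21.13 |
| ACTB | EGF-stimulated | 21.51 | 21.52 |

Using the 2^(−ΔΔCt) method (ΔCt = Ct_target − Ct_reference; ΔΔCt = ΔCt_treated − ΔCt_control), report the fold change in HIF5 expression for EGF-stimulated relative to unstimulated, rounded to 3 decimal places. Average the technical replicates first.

Mean Ct: HIF5 unstimulated 24.135; HIF5 EGF-stimulated 27.595; ACTB unstimulated 21.015; ACTB EGF-stimulated 21.515
ΔCt(unstimulated) = 24.135 − 21.015 = 3.120
ΔCt(EGF-stimulated) = 27.595 − 21.515 = 6.080
ΔΔCt = 6.080 − 3.120 = 2.960
Fold change = 2^(−2.960) = 0.1285

0.129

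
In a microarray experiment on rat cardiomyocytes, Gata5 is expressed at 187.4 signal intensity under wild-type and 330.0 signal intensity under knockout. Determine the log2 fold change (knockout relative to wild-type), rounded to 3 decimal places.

0.816

Fold change = 330.0 / 187.4 = 1.7609
log2(1.7609) = 0.8163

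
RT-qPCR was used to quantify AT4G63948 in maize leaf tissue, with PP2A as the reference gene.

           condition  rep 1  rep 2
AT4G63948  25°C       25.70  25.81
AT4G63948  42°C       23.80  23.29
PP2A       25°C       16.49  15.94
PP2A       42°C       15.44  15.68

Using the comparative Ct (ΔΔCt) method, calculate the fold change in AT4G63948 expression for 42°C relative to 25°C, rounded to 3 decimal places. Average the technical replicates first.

Mean Ct: AT4G63948 25°C 25.755; AT4G63948 42°C 23.545; PP2A 25°C 16.215; PP2A 42°C 15.560
ΔCt(25°C) = 25.755 − 16.215 = 9.540
ΔCt(42°C) = 23.545 − 15.560 = 7.985
ΔΔCt = 7.985 − 9.540 = -1.555
Fold change = 2^(−(-1.555)) = 2^1.555 = 2.9383

2.938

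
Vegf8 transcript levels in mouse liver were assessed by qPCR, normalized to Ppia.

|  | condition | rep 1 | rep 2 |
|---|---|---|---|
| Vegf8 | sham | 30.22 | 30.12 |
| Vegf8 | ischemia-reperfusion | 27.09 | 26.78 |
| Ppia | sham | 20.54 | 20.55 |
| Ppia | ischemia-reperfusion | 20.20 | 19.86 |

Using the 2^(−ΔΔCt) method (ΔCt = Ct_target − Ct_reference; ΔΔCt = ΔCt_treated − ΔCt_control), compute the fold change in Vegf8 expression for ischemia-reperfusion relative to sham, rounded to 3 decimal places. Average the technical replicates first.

Mean Ct: Vegf8 sham 30.170; Vegf8 ischemia-reperfusion 26.935; Ppia sham 20.545; Ppia ischemia-reperfusion 20.030
ΔCt(sham) = 30.170 − 20.545 = 9.625
ΔCt(ischemia-reperfusion) = 26.935 − 20.030 = 6.905
ΔΔCt = 6.905 − 9.625 = -2.720
Fold change = 2^(−(-2.720)) = 2^2.720 = 6.5887

6.589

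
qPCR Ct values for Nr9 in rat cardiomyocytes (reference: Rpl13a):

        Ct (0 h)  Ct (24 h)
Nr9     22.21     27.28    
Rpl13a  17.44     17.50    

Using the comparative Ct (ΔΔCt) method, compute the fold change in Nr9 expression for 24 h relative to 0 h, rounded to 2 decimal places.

0.03

ΔCt(0 h) = 22.210 − 17.440 = 4.770
ΔCt(24 h) = 27.280 − 17.500 = 9.780
ΔΔCt = 9.780 − 4.770 = 5.010
Fold change = 2^(−5.010) = 0.031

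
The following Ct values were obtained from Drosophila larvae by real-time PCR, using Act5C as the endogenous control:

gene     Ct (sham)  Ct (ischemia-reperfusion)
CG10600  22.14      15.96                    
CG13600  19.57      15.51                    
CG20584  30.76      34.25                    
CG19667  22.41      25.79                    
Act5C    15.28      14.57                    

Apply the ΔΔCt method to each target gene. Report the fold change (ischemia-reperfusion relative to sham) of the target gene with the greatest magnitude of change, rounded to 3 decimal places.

44.324

CG10600: ΔΔCt = (15.96−14.57) − (22.14−15.28) = 1.39 − 6.86 = -5.47; fold change = 2^5.47 = 44.324
CG13600: ΔΔCt = (15.51−14.57) − (19.57−15.28) = 0.94 − 4.29 = -3.35; fold change = 2^3.35 = 10.196
CG20584: ΔΔCt = (34.25−14.57) − (30.76−15.28) = 19.68 − 15.48 = 4.20; fold change = 2^-4.20 = 0.054
CG19667: ΔΔCt = (25.79−14.57) − (22.41−15.28) = 11.22 − 7.13 = 4.09; fold change = 2^-4.09 = 0.059
CG10600 has the largest |ΔΔCt| = 5.47.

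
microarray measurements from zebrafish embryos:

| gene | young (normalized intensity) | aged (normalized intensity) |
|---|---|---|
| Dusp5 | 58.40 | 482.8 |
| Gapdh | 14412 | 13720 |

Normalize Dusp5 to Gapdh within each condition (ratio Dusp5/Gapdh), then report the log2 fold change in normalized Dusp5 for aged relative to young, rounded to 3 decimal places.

3.118

Dusp5/Gapdh (young) = 58.40 / 14412 = 0.0040522
Dusp5/Gapdh (aged) = 482.8 / 13720 = 0.03519
Fold change = 0.03519 / 0.0040522 = 8.6841
log2(8.6841) = 3.1184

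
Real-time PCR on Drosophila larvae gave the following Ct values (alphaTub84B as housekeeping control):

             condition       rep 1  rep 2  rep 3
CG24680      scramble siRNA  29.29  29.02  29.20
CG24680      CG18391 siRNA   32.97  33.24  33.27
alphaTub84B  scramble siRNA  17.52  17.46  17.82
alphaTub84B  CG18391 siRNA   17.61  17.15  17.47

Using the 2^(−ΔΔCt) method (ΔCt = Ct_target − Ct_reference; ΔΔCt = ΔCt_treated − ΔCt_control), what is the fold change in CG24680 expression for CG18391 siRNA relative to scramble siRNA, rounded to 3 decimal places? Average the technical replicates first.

0.055

Mean Ct: CG24680 scramble siRNA 29.170; CG24680 CG18391 siRNA 33.160; alphaTub84B scramble siRNA 17.600; alphaTub84B CG18391 siRNA 17.410
ΔCt(scramble siRNA) = 29.170 − 17.600 = 11.570
ΔCt(CG18391 siRNA) = 33.160 − 17.410 = 15.750
ΔΔCt = 15.750 − 11.570 = 4.180
Fold change = 2^(−4.180) = 0.0552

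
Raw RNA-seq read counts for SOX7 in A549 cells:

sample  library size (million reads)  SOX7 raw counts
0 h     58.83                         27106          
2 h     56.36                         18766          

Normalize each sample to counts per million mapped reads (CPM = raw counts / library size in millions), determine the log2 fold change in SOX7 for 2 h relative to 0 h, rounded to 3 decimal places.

CPM(0 h) = 27106 / 58.83 = 460.7513
CPM(2 h) = 18766 / 56.36 = 332.9666
Fold change = 332.9666 / 460.7513 = 0.72266
log2(0.72266) = -0.4686

-0.469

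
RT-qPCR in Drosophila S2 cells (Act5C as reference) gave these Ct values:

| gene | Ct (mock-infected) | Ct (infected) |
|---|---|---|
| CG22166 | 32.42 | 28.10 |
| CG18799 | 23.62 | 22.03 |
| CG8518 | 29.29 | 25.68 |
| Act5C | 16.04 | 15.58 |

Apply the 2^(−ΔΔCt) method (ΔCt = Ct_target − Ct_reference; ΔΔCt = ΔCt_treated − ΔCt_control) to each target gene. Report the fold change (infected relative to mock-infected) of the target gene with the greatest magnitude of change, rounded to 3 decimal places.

CG22166: ΔΔCt = (28.10−15.58) − (32.42−16.04) = 12.52 − 16.38 = -3.86; fold change = 2^3.86 = 14.520
CG18799: ΔΔCt = (22.03−15.58) − (23.62−16.04) = 6.45 − 7.58 = -1.13; fold change = 2^1.13 = 2.189
CG8518: ΔΔCt = (25.68−15.58) − (29.29−16.04) = 10.10 − 13.25 = -3.15; fold change = 2^3.15 = 8.877
CG22166 has the largest |ΔΔCt| = 3.86.

14.520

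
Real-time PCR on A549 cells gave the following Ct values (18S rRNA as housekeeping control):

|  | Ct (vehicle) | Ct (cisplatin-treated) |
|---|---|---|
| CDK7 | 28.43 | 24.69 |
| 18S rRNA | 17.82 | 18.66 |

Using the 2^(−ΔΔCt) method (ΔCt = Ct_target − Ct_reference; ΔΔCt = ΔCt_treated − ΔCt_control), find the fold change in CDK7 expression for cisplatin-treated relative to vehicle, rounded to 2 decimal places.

23.92

ΔCt(vehicle) = 28.430 − 17.820 = 10.610
ΔCt(cisplatin-treated) = 24.690 − 18.660 = 6.030
ΔΔCt = 6.030 − 10.610 = -4.580
Fold change = 2^(−(-4.580)) = 2^4.580 = 23.918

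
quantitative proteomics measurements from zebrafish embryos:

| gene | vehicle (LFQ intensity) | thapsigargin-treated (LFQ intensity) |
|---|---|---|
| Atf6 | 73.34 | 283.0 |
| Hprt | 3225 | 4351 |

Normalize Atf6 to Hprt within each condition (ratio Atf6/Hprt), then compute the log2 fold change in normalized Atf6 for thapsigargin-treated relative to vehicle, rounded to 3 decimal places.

1.516

Atf6/Hprt (vehicle) = 73.34 / 3225 = 0.022741
Atf6/Hprt (thapsigargin-treated) = 283.0 / 4351 = 0.065043
Fold change = 0.065043 / 0.022741 = 2.8601
log2(2.8601) = 1.5161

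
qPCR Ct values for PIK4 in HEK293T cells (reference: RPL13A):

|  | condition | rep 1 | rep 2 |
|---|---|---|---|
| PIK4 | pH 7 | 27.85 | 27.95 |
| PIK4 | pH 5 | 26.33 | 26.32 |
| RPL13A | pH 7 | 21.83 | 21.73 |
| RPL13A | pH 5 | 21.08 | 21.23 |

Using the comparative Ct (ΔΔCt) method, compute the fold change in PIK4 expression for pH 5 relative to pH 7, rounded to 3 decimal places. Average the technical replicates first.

Mean Ct: PIK4 pH 7 27.900; PIK4 pH 5 26.325; RPL13A pH 7 21.780; RPL13A pH 5 21.155
ΔCt(pH 7) = 27.900 − 21.780 = 6.120
ΔCt(pH 5) = 26.325 − 21.155 = 5.170
ΔΔCt = 5.170 − 6.120 = -0.950
Fold change = 2^(−(-0.950)) = 2^0.950 = 1.9319

1.932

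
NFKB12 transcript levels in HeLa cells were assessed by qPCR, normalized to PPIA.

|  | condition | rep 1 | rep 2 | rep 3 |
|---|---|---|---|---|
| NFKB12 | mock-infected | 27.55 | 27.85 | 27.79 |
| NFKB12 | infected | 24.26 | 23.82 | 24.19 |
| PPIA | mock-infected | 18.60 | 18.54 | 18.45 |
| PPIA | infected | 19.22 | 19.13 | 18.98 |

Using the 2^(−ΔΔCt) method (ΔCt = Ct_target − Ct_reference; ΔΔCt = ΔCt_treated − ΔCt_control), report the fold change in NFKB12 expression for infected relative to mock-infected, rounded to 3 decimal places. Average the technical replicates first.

Mean Ct: NFKB12 mock-infected 27.730; NFKB12 infected 24.090; PPIA mock-infected 18.530; PPIA infected 19.110
ΔCt(mock-infected) = 27.730 − 18.530 = 9.200
ΔCt(infected) = 24.090 − 19.110 = 4.980
ΔΔCt = 4.980 − 9.200 = -4.220
Fold change = 2^(−(-4.220)) = 2^4.220 = 18.6357

18.636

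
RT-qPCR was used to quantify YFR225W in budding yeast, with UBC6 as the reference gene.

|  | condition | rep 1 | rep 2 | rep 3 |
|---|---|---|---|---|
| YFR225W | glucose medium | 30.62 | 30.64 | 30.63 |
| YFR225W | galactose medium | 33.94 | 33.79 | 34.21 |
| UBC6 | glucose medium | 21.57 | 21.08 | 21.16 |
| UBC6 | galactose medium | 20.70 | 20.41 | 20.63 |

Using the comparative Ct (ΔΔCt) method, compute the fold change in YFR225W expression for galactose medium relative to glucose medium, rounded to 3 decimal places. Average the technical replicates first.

Mean Ct: YFR225W glucose medium 30.630; YFR225W galactose medium 33.980; UBC6 glucose medium 21.270; UBC6 galactose medium 20.580
ΔCt(glucose medium) = 30.630 − 21.270 = 9.360
ΔCt(galactose medium) = 33.980 − 20.580 = 13.400
ΔΔCt = 13.400 − 9.360 = 4.040
Fold change = 2^(−4.040) = 0.0608

0.061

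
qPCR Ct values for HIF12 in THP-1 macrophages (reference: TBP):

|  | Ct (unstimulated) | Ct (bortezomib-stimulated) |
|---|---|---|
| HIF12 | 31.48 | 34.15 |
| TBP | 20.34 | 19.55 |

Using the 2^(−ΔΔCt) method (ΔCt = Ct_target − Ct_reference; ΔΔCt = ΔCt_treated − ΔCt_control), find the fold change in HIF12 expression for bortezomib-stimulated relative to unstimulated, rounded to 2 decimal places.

0.09

ΔCt(unstimulated) = 31.480 − 20.340 = 11.140
ΔCt(bortezomib-stimulated) = 34.150 − 19.550 = 14.600
ΔΔCt = 14.600 − 11.140 = 3.460
Fold change = 2^(−3.460) = 0.091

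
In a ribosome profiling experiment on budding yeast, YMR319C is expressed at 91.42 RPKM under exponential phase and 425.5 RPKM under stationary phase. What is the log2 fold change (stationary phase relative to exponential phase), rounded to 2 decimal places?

Fold change = 425.5 / 91.42 = 4.6543
log2(4.6543) = 2.219

2.22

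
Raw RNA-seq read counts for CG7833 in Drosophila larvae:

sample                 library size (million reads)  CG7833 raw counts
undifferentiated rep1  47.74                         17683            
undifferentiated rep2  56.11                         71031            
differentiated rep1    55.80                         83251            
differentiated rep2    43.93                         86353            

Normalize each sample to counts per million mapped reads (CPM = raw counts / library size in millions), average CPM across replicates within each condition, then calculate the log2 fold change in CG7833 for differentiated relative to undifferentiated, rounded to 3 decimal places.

CPM(undifferentiated rep1) = 17683 / 47.74 = 370.4022
CPM(undifferentiated rep2) = 71031 / 56.11 = 1265.9241
CPM(differentiated rep1) = 83251 / 55.80 = 1491.9534
CPM(differentiated rep2) = 86353 / 43.93 = 1965.6954
mean CPM(undifferentiated) = 818.1631; mean CPM(differentiated) = 1728.8244
Fold change = 1728.8244 / 818.1631 = 2.11306
log2(2.11306) = 1.0793

1.079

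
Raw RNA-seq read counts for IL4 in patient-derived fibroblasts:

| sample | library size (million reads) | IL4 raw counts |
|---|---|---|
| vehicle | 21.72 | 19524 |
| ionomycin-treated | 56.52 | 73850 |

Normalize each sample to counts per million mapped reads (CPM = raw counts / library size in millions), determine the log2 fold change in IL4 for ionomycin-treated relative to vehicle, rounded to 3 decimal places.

0.540

CPM(vehicle) = 19524 / 21.72 = 898.8950
CPM(ionomycin-treated) = 73850 / 56.52 = 1306.6171
Fold change = 1306.6171 / 898.8950 = 1.45358
log2(1.45358) = 0.5396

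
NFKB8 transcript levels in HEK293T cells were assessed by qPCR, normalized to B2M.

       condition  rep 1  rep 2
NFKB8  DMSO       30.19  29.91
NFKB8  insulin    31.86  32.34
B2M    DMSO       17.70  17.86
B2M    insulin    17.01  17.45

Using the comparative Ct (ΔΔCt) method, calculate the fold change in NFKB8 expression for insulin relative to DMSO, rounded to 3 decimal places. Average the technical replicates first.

0.165

Mean Ct: NFKB8 DMSO 30.050; NFKB8 insulin 32.100; B2M DMSO 17.780; B2M insulin 17.230
ΔCt(DMSO) = 30.050 − 17.780 = 12.270
ΔCt(insulin) = 32.100 − 17.230 = 14.870
ΔΔCt = 14.870 − 12.270 = 2.600
Fold change = 2^(−2.600) = 0.1649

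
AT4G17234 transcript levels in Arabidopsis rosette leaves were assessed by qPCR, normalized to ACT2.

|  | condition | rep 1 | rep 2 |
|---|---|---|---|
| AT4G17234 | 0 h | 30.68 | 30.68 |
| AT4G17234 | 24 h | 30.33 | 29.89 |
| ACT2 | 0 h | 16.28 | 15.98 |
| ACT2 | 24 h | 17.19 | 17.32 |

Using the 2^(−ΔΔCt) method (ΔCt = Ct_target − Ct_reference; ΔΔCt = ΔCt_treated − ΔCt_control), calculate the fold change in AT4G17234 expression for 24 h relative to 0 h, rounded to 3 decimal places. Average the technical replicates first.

Mean Ct: AT4G17234 0 h 30.680; AT4G17234 24 h 30.110; ACT2 0 h 16.130; ACT2 24 h 17.255
ΔCt(0 h) = 30.680 − 16.130 = 14.550
ΔCt(24 h) = 30.110 − 17.255 = 12.855
ΔΔCt = 12.855 − 14.550 = -1.695
Fold change = 2^(−(-1.695)) = 2^1.695 = 3.2378

3.238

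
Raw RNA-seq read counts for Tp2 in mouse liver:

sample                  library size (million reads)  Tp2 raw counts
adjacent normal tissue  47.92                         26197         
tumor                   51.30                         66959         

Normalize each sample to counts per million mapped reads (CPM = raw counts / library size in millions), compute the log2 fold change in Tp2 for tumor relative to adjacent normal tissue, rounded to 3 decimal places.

1.256

CPM(adjacent normal tissue) = 26197 / 47.92 = 546.6820
CPM(tumor) = 66959 / 51.30 = 1305.2437
Fold change = 1305.2437 / 546.6820 = 2.38757
log2(2.38757) = 1.2555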